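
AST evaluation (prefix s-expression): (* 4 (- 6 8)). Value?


Evaluate inner: (- 6 8) = -2
Evaluate root: (* 4 -2) = -8
Result: -8


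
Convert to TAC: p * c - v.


Break into single-operator statements:
t1 = p * c
t2 = t1 - v


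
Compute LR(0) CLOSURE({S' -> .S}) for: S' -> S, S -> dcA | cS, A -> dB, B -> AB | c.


Start: S' -> .S
For each item with dot before a nonterminal B, add B -> .γ for every B-production
Closure: [S' -> .S, S -> .dcA, S -> .cS]


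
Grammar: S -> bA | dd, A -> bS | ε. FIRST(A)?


Per alternative of A: FIRST(bS) = {b}; FIRST(ε) = {ε}
FIRST(A) = {b, ε}


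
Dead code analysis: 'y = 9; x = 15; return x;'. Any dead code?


y is assigned but never read
Dead: 'y = 9'


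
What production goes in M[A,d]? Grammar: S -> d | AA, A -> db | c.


For [A, d]: 'd' ∈ FIRST(db)
Entry: A -> db


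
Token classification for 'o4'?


Pattern: letter/underscore followed by alphanumerics, not a keyword
Type: IDENTIFIER


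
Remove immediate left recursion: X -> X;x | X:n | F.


Left-recursive alternatives: X;x, X:n; non-recursive: F
Introduce X': X -> FX', X' -> ;xX' | :nX' | ε


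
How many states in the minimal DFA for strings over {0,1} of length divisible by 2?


Track length mod 2: states 0..1, accept at 0
Minimal DFA: 2 states


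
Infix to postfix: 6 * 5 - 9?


Left to right (same or higher precedence on left)
Postfix: 6 5 * 9 -


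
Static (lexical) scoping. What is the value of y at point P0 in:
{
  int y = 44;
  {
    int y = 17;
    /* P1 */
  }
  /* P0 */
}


y declared in the same block as P0
y = 44


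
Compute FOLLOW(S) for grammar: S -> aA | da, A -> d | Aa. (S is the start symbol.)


$ ∈ FOLLOW(S). For each A -> αBβ: add FIRST(β)\{ε} to FOLLOW(B); if β nullable, add FOLLOW(A).
FOLLOW(S) = {$}


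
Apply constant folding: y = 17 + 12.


17 + 12 = 29 at compile time
Optimized: y = 29


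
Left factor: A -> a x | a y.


Common prefix: 'a'
Factored: A -> a A', A' -> x | y


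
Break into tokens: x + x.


Scan left to right, longest-match per lexeme
Tokens: ID(x), OP(+), ID(x)


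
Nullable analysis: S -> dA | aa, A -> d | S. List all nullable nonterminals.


A nonterminal is nullable iff some alternative derives ε (directly, or every symbol in it is nullable)
Nullable: {}


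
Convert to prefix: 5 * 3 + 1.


left-to-right (same/higher precedence on left): tree is (+ (* 5 3) 1)
Prefix: + * 5 3 1


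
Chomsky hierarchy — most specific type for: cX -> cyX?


LHS has context (more than one symbol) and |LHS| ≤ |RHS|
Classification: Type 1 (Context-Sensitive)


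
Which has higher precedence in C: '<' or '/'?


'/' is multiplicative (level 10); '<' is relational (level 7)
Higher level binds tighter
'/' has higher precedence than '<'


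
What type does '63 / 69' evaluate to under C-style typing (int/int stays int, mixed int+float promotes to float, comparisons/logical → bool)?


Operand types: int / int
Rule: mixed int/float promotes to float; int/int stays int
Result type: int


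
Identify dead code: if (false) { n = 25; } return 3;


condition is constant false, so the whole block is unreachable
Dead: 'if (false) { n = 25; }'


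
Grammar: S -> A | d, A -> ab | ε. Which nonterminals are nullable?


A nonterminal is nullable iff some alternative derives ε (directly, or every symbol in it is nullable)
Nullable: {A, S}


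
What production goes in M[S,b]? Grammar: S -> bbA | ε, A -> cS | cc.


For [S, b]: 'b' ∈ FIRST(bbA)
Entry: S -> bbA


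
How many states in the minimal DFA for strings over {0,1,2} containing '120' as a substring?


KMP-style automaton: 3 progress states + 1 absorbing accept = 4
Minimal DFA: 4 states


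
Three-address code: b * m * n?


Break into single-operator statements:
t1 = b * m
t2 = t1 * n


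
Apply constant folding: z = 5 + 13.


5 + 13 = 18 at compile time
Optimized: z = 18


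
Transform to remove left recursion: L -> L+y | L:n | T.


Left-recursive alternatives: L+y, L:n; non-recursive: T
Introduce L': L -> TL', L' -> +yL' | :nL' | ε


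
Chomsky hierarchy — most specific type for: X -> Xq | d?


Left-linear: every RHS is a terminal or one nonterminal followed by a terminal
Classification: Type 3 (Regular)


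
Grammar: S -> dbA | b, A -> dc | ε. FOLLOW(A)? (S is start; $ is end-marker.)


$ ∈ FOLLOW(S). For each A -> αBβ: add FIRST(β)\{ε} to FOLLOW(B); if β nullable, add FOLLOW(A).
FOLLOW(A) = {$}


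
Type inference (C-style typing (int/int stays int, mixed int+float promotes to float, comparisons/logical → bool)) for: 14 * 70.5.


Operand types: int * float
Rule: mixed int/float promotes to float; int/int stays int
Result type: float


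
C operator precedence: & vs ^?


'&' is bitwise AND (level 5); '^' is bitwise XOR (level 4)
Higher level binds tighter
'&' has higher precedence than '^'


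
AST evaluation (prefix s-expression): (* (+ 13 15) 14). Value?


Evaluate inner: (+ 13 15) = 28
Evaluate root: (* 28 14) = 392
Result: 392


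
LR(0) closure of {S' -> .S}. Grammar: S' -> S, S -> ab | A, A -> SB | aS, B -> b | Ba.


Start: S' -> .S
For each item with dot before a nonterminal B, add B -> .γ for every B-production
Closure: [S' -> .S, S -> .ab, S -> .A, A -> .SB, A -> .aS]


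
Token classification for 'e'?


Pattern: letter/underscore followed by alphanumerics, not a keyword
Type: IDENTIFIER


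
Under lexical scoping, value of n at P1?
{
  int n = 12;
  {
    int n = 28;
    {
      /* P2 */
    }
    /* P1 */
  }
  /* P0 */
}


n declared in the same block as P1
n = 28


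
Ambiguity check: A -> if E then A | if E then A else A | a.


dangling else: 'if E then if E then a else a' parses two ways
Ambiguous


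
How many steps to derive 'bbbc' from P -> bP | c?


Derivation: P => bP => bbP => bbbP => bbbc
Steps: 4


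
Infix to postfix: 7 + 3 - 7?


Left to right (same or higher precedence on left)
Postfix: 7 3 + 7 -


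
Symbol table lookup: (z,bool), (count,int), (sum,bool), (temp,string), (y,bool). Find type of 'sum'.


Lookup 'sum' → type bool


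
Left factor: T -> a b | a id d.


Common prefix: 'a'
Factored: T -> a T', T' -> b | id d


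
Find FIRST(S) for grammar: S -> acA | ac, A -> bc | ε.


Per alternative of S: FIRST(acA) = {a}; FIRST(ac) = {a}
FIRST(S) = {a}


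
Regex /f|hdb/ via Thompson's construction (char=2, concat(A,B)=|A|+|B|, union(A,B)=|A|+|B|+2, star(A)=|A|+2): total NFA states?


Syntax tree has 4 char leaf(s), 1 union(s), 0 star(s)
chars contribute 4×2 = 8; each union adds +2; each star adds +2
Total: 8 + 2 + 0 = 10 states


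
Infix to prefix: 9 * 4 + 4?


left-to-right (same/higher precedence on left): tree is (+ (* 9 4) 4)
Prefix: + * 9 4 4


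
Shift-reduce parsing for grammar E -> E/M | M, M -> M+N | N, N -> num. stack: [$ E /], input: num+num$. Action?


no handle ('E/' is not any RHS); shift 'num'
Action: shift


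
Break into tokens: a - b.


Scan left to right, longest-match per lexeme
Tokens: ID(a), OP(-), ID(b)


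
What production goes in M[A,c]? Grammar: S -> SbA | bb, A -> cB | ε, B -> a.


For [A, c]: 'c' ∈ FIRST(cB)
Entry: A -> cB


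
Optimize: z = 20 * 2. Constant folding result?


20 * 2 = 40 at compile time
Optimized: z = 40


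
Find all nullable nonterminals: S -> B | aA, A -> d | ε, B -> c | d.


A nonterminal is nullable iff some alternative derives ε (directly, or every symbol in it is nullable)
Nullable: {A}


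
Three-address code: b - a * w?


Break into single-operator statements:
t1 = a * w
t2 = b - t1


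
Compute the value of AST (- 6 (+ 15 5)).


Evaluate inner: (+ 15 5) = 20
Evaluate root: (- 6 20) = -14
Result: -14


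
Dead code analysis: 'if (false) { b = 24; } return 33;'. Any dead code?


condition is constant false, so the whole block is unreachable
Dead: 'if (false) { b = 24; }'


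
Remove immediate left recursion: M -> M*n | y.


Left-recursive alternatives: M*n; non-recursive: y
Introduce M': M -> yM', M' -> *nM' | ε


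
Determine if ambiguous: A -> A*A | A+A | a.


'a*a+a' has two parse trees (no precedence encoded between * and +)
Ambiguous


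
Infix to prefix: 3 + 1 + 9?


left-to-right (same/higher precedence on left): tree is (+ (+ 3 1) 9)
Prefix: + + 3 1 9


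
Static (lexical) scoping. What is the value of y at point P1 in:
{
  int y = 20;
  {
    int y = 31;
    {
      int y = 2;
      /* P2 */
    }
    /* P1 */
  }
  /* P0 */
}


y declared in the same block as P1
y = 31


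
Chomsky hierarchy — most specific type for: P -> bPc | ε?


Single nonterminal LHS, but b^n c^n is not regular
Classification: Type 2 (Context-Free)


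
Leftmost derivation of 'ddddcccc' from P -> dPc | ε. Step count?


Derivation: P => dPc => ddPcc => dddPccc => ddddPcccc => ddddcccc
Steps: 5


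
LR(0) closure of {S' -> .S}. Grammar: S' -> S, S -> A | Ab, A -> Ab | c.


Start: S' -> .S
For each item with dot before a nonterminal B, add B -> .γ for every B-production
Closure: [S' -> .S, S -> .A, S -> .Ab, A -> .Ab, A -> .c]


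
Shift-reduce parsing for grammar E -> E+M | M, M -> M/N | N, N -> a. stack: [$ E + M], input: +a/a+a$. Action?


handle 'E+M' on top; lookahead ∈ FOLLOW(E) = {+, $}
Action: reduce (E -> E+M)


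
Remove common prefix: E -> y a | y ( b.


Common prefix: 'y'
Factored: E -> y E', E' -> a | ( b


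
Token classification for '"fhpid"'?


Pattern: double-quoted sequence
Type: STRING_LITERAL


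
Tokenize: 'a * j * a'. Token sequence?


Scan left to right, longest-match per lexeme
Tokens: ID(a), OP(*), ID(j), OP(*), ID(a)


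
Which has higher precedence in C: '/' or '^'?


'/' is multiplicative (level 10); '^' is bitwise XOR (level 4)
Higher level binds tighter
'/' has higher precedence than '^'


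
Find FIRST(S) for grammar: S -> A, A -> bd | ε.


Per alternative of S: FIRST(A) = {b, ε}
FIRST(S) = {b, ε}


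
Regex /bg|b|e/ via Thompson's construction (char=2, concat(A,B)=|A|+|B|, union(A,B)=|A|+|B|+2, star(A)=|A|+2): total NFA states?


Syntax tree has 4 char leaf(s), 2 union(s), 0 star(s)
chars contribute 4×2 = 8; each union adds +2; each star adds +2
Total: 8 + 4 + 0 = 12 states


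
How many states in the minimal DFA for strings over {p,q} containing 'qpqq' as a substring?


KMP-style automaton: 4 progress states + 1 absorbing accept = 5
Minimal DFA: 5 states


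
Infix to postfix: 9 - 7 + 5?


Left to right (same or higher precedence on left)
Postfix: 9 7 - 5 +


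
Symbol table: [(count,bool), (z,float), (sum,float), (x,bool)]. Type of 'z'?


Lookup 'z' → type float


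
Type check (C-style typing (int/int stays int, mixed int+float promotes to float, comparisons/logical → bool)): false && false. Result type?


Operand types: bool && bool
Rule: logical operators take bool operands and yield bool
Result type: bool


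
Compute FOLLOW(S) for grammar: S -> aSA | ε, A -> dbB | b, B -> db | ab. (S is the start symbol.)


$ ∈ FOLLOW(S). For each A -> αBβ: add FIRST(β)\{ε} to FOLLOW(B); if β nullable, add FOLLOW(A).
FOLLOW(S) = {$, b, d}


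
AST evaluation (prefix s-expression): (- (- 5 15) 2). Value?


Evaluate inner: (- 5 15) = -10
Evaluate root: (- -10 2) = -12
Result: -12


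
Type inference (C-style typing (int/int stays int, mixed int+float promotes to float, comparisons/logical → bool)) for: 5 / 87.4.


Operand types: int / float
Rule: mixed int/float promotes to float; int/int stays int
Result type: float


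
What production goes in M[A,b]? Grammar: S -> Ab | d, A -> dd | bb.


For [A, b]: 'b' ∈ FIRST(bb)
Entry: A -> bb


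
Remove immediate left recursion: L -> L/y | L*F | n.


Left-recursive alternatives: L/y, L*F; non-recursive: n
Introduce L': L -> nL', L' -> /yL' | *FL' | ε


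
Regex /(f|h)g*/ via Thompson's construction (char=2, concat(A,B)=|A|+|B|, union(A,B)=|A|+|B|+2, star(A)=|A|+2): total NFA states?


Syntax tree has 3 char leaf(s), 1 union(s), 1 star(s)
chars contribute 3×2 = 6; each union adds +2; each star adds +2
Total: 6 + 2 + 2 = 10 states


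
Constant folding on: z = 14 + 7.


14 + 7 = 21 at compile time
Optimized: z = 21


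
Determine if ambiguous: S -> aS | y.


right-linear, alternatives start with distinct terminals 'a' vs 'y': unique leftmost derivation
Unambiguous


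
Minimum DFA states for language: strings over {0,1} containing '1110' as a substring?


KMP-style automaton: 4 progress states + 1 absorbing accept = 5
Minimal DFA: 5 states


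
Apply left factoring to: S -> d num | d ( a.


Common prefix: 'd'
Factored: S -> d S', S' -> num | ( a


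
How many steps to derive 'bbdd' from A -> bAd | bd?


Derivation: A => bAd => bbdd
Steps: 2


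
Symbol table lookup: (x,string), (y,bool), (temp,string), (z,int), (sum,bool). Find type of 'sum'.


Lookup 'sum' → type bool


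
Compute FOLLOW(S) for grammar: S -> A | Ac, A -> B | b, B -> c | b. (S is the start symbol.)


$ ∈ FOLLOW(S). For each A -> αBβ: add FIRST(β)\{ε} to FOLLOW(B); if β nullable, add FOLLOW(A).
FOLLOW(S) = {$}


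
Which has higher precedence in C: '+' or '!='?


'+' is additive (level 9); '!=' is equality (level 6)
Higher level binds tighter
'+' has higher precedence than '!='


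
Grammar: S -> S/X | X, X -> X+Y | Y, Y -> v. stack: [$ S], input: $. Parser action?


start symbol S on stack, input exhausted
Action: accept


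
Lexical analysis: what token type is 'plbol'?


Pattern: letter/underscore followed by alphanumerics, not a keyword
Type: IDENTIFIER


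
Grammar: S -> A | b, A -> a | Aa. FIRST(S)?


Per alternative of S: FIRST(A) = {a}; FIRST(b) = {b}
FIRST(S) = {a, b}


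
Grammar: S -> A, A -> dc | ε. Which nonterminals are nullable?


A nonterminal is nullable iff some alternative derives ε (directly, or every symbol in it is nullable)
Nullable: {A, S}


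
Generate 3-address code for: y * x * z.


Break into single-operator statements:
t1 = y * x
t2 = t1 * z


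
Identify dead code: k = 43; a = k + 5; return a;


k is read by a's definition; a is returned
No dead code


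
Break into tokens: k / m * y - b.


Scan left to right, longest-match per lexeme
Tokens: ID(k), OP(/), ID(m), OP(*), ID(y), OP(-), ID(b)


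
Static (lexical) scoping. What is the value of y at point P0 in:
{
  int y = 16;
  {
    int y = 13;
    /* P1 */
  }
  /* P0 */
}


y declared in the same block as P0
y = 16


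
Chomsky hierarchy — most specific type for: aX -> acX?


LHS has context (more than one symbol) and |LHS| ≤ |RHS|
Classification: Type 1 (Context-Sensitive)


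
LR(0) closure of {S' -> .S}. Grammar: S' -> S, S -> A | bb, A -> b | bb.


Start: S' -> .S
For each item with dot before a nonterminal B, add B -> .γ for every B-production
Closure: [S' -> .S, S -> .A, S -> .bb, A -> .b, A -> .bb]


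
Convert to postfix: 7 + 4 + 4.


Left to right (same or higher precedence on left)
Postfix: 7 4 + 4 +


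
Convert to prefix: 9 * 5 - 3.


left-to-right (same/higher precedence on left): tree is (- (* 9 5) 3)
Prefix: - * 9 5 3


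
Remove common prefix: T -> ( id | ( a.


Common prefix: '('
Factored: T -> ( T', T' -> id | a


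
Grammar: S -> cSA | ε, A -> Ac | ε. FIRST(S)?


Per alternative of S: FIRST(cSA) = {c}; FIRST(ε) = {ε}
FIRST(S) = {c, ε}


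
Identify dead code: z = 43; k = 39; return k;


z is assigned but never read
Dead: 'z = 43'


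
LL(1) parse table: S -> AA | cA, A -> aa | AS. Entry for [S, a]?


For [S, a]: 'a' ∈ FIRST(AA)
Entry: S -> AA


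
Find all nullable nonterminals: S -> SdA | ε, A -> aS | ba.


A nonterminal is nullable iff some alternative derives ε (directly, or every symbol in it is nullable)
Nullable: {S}


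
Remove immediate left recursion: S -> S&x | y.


Left-recursive alternatives: S&x; non-recursive: y
Introduce S': S -> yS', S' -> &xS' | ε


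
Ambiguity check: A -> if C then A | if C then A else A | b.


dangling else: 'if C then if C then b else b' parses two ways
Ambiguous


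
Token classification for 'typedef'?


Pattern: reserved word
Type: KEYWORD


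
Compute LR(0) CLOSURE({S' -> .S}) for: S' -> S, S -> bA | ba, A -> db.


Start: S' -> .S
For each item with dot before a nonterminal B, add B -> .γ for every B-production
Closure: [S' -> .S, S -> .bA, S -> .ba]


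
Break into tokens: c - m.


Scan left to right, longest-match per lexeme
Tokens: ID(c), OP(-), ID(m)


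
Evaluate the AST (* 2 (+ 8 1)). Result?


Evaluate inner: (+ 8 1) = 9
Evaluate root: (* 2 9) = 18
Result: 18


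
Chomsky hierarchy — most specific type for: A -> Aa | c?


Left-linear: every RHS is a terminal or one nonterminal followed by a terminal
Classification: Type 3 (Regular)


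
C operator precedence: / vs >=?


'/' is multiplicative (level 10); '>=' is relational (level 7)
Higher level binds tighter
'/' has higher precedence than '>='


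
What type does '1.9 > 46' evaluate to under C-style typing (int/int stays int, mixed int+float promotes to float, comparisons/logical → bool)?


Operand types: float > int
Rule: comparison yields bool
Result type: bool


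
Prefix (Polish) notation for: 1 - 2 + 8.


left-to-right (same/higher precedence on left): tree is (+ (- 1 2) 8)
Prefix: + - 1 2 8


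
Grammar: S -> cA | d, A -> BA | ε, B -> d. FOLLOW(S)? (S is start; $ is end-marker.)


$ ∈ FOLLOW(S). For each A -> αBβ: add FIRST(β)\{ε} to FOLLOW(B); if β nullable, add FOLLOW(A).
FOLLOW(S) = {$}


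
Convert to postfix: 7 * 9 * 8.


Left to right (same or higher precedence on left)
Postfix: 7 9 * 8 *


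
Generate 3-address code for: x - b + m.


Break into single-operator statements:
t1 = x - b
t2 = t1 + m


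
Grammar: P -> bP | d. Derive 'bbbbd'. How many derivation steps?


Derivation: P => bP => bbP => bbbP => bbbbP => bbbbd
Steps: 5


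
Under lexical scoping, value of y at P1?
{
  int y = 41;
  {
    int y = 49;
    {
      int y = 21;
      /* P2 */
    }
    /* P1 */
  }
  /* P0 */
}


y declared in the same block as P1
y = 49


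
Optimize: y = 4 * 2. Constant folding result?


4 * 2 = 8 at compile time
Optimized: y = 8


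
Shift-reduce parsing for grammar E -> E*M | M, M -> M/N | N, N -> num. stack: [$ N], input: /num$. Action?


'N' (not preceded by M/) is the handle for M -> N
Action: reduce (M -> N)


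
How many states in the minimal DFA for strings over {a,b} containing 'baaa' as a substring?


KMP-style automaton: 4 progress states + 1 absorbing accept = 5
Minimal DFA: 5 states


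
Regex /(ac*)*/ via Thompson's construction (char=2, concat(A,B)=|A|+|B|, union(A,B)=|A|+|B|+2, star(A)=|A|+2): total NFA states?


Syntax tree has 2 char leaf(s), 0 union(s), 2 star(s)
chars contribute 2×2 = 4; each union adds +2; each star adds +2
Total: 4 + 0 + 4 = 8 states


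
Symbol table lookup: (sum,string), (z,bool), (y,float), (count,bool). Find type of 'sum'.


Lookup 'sum' → type string


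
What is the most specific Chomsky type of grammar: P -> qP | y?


Right-linear: every RHS is a terminal or a terminal followed by one nonterminal
Classification: Type 3 (Regular)


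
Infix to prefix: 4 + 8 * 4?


'*' binds tighter: tree is (+ 4 (* 8 4))
Prefix: + 4 * 8 4


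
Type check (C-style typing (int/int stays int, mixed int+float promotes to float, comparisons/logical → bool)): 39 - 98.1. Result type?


Operand types: int - float
Rule: mixed int/float promotes to float; int/int stays int
Result type: float


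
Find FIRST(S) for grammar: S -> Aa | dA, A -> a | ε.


Per alternative of S: FIRST(Aa) = {a}; FIRST(dA) = {d}
FIRST(S) = {a, d}


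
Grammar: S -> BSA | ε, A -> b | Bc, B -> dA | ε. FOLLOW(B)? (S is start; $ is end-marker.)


$ ∈ FOLLOW(S). For each A -> αBβ: add FIRST(β)\{ε} to FOLLOW(B); if β nullable, add FOLLOW(A).
FOLLOW(B) = {b, c, d}


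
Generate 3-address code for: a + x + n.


Break into single-operator statements:
t1 = a + x
t2 = t1 + n


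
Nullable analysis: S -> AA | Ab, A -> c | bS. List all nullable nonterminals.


A nonterminal is nullable iff some alternative derives ε (directly, or every symbol in it is nullable)
Nullable: {}


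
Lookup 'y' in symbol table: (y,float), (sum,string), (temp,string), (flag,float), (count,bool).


Lookup 'y' → type float


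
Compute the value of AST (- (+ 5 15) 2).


Evaluate inner: (+ 5 15) = 20
Evaluate root: (- 20 2) = 18
Result: 18


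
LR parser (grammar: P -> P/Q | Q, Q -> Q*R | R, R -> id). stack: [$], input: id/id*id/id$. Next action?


no handle on stack; shift 'id'
Action: shift


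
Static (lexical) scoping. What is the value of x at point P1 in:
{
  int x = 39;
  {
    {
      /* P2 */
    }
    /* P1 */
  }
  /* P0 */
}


P1's block does not declare x; resolves to the enclosing declaration at depth 0
x = 39


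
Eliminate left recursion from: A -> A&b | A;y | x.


Left-recursive alternatives: A&b, A;y; non-recursive: x
Introduce A': A -> xA', A' -> &bA' | ;yA' | ε


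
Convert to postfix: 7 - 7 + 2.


Left to right (same or higher precedence on left)
Postfix: 7 7 - 2 +


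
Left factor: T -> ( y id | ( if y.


Common prefix: '('
Factored: T -> ( T', T' -> y id | if y


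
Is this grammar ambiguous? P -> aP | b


right-linear, alternatives start with distinct terminals 'a' vs 'b': unique leftmost derivation
Unambiguous


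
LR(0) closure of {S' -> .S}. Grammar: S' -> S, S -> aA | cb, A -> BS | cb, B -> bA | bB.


Start: S' -> .S
For each item with dot before a nonterminal B, add B -> .γ for every B-production
Closure: [S' -> .S, S -> .aA, S -> .cb]


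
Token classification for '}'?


Pattern: delimiter/punctuation
Type: PUNCTUATION


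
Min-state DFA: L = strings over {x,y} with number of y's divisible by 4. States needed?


Track (count of y) mod 4: states 0..3, accept at 0
Minimal DFA: 4 states


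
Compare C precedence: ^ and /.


'/' is multiplicative (level 10); '^' is bitwise XOR (level 4)
Higher level binds tighter
'/' has higher precedence than '^'


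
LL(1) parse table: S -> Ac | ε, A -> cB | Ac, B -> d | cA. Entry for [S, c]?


For [S, c]: 'c' ∈ FIRST(Ac)
Entry: S -> Ac


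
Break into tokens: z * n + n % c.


Scan left to right, longest-match per lexeme
Tokens: ID(z), OP(*), ID(n), OP(+), ID(n), OP(%), ID(c)


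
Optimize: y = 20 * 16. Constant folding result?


20 * 16 = 320 at compile time
Optimized: y = 320


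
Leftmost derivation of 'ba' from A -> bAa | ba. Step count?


Derivation: A => ba
Steps: 1


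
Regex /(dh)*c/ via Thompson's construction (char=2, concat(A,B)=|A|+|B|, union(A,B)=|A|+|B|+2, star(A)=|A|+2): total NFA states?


Syntax tree has 3 char leaf(s), 0 union(s), 1 star(s)
chars contribute 3×2 = 6; each union adds +2; each star adds +2
Total: 6 + 0 + 2 = 8 states


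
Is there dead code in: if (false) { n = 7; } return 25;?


condition is constant false, so the whole block is unreachable
Dead: 'if (false) { n = 7; }'


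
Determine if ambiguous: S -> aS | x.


right-linear, alternatives start with distinct terminals 'a' vs 'x': unique leftmost derivation
Unambiguous


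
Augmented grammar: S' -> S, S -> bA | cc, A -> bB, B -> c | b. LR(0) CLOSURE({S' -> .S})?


Start: S' -> .S
For each item with dot before a nonterminal B, add B -> .γ for every B-production
Closure: [S' -> .S, S -> .bA, S -> .cc]


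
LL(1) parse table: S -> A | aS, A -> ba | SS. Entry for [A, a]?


For [A, a]: 'a' ∈ FIRST(SS)
Entry: A -> SS


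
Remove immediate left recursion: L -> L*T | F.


Left-recursive alternatives: L*T; non-recursive: F
Introduce L': L -> FL', L' -> *TL' | ε


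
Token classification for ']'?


Pattern: delimiter/punctuation
Type: PUNCTUATION


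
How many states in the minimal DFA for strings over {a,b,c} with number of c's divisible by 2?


Track (count of c) mod 2: states 0..1, accept at 0
Minimal DFA: 2 states


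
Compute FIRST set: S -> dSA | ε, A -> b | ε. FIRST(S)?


Per alternative of S: FIRST(dSA) = {d}; FIRST(ε) = {ε}
FIRST(S) = {d, ε}


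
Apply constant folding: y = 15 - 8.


15 - 8 = 7 at compile time
Optimized: y = 7


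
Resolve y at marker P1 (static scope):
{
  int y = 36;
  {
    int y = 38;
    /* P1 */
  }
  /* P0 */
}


y declared in the same block as P1
y = 38


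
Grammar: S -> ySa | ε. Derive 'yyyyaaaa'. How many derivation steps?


Derivation: S => ySa => yySaa => yyySaaa => yyyySaaaa => yyyyaaaa
Steps: 5


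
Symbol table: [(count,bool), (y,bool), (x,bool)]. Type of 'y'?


Lookup 'y' → type bool


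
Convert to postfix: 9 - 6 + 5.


Left to right (same or higher precedence on left)
Postfix: 9 6 - 5 +


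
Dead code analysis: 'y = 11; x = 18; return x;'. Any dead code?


y is assigned but never read
Dead: 'y = 11'


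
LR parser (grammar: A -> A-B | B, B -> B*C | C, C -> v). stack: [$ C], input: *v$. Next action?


'C' (not preceded by B*) is the handle for B -> C
Action: reduce (B -> C)


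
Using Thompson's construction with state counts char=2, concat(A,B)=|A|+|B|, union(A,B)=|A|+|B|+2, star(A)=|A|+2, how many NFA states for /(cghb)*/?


Syntax tree has 4 char leaf(s), 0 union(s), 1 star(s)
chars contribute 4×2 = 8; each union adds +2; each star adds +2
Total: 8 + 0 + 2 = 10 states


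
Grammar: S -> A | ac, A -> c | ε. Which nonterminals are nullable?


A nonterminal is nullable iff some alternative derives ε (directly, or every symbol in it is nullable)
Nullable: {A, S}


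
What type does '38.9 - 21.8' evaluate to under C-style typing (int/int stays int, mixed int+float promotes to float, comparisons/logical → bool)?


Operand types: float - float
Rule: mixed int/float promotes to float; int/int stays int
Result type: float


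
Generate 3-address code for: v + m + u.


Break into single-operator statements:
t1 = v + m
t2 = t1 + u


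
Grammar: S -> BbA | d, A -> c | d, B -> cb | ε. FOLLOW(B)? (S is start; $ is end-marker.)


$ ∈ FOLLOW(S). For each A -> αBβ: add FIRST(β)\{ε} to FOLLOW(B); if β nullable, add FOLLOW(A).
FOLLOW(B) = {b}


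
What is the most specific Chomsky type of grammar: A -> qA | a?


Right-linear: every RHS is a terminal or a terminal followed by one nonterminal
Classification: Type 3 (Regular)


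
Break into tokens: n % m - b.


Scan left to right, longest-match per lexeme
Tokens: ID(n), OP(%), ID(m), OP(-), ID(b)


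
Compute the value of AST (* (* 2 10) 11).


Evaluate inner: (* 2 10) = 20
Evaluate root: (* 20 11) = 220
Result: 220


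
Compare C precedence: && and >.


'>' is relational (level 7); '&&' is logical AND (level 2)
Higher level binds tighter
'>' has higher precedence than '&&'


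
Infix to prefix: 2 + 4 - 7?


left-to-right (same/higher precedence on left): tree is (- (+ 2 4) 7)
Prefix: - + 2 4 7


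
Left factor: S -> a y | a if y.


Common prefix: 'a'
Factored: S -> a S', S' -> y | if y


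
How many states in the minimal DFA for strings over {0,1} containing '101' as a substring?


KMP-style automaton: 3 progress states + 1 absorbing accept = 4
Minimal DFA: 4 states


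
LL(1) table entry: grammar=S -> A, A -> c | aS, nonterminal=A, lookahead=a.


For [A, a]: 'a' ∈ FIRST(aS)
Entry: A -> aS


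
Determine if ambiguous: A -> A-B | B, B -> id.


precedence layered via separate nonterminal B: deterministic
Unambiguous


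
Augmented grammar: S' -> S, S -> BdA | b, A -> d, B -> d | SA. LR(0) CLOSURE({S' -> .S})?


Start: S' -> .S
For each item with dot before a nonterminal B, add B -> .γ for every B-production
Closure: [S' -> .S, S -> .BdA, S -> .b, B -> .d, B -> .SA]


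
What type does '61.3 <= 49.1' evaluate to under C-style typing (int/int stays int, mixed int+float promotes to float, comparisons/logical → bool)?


Operand types: float <= float
Rule: comparison yields bool
Result type: bool


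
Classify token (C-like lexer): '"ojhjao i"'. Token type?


Pattern: double-quoted sequence
Type: STRING_LITERAL


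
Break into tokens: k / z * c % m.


Scan left to right, longest-match per lexeme
Tokens: ID(k), OP(/), ID(z), OP(*), ID(c), OP(%), ID(m)


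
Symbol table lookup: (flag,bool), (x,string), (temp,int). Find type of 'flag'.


Lookup 'flag' → type bool


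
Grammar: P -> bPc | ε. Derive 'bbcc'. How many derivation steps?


Derivation: P => bPc => bbPcc => bbcc
Steps: 3


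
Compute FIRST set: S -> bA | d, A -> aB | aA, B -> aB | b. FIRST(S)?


Per alternative of S: FIRST(bA) = {b}; FIRST(d) = {d}
FIRST(S) = {b, d}


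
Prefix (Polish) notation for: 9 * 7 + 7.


left-to-right (same/higher precedence on left): tree is (+ (* 9 7) 7)
Prefix: + * 9 7 7


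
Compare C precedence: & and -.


'-' is additive (level 9); '&' is bitwise AND (level 5)
Higher level binds tighter
'-' has higher precedence than '&'


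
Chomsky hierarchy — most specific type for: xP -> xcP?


LHS has context (more than one symbol) and |LHS| ≤ |RHS|
Classification: Type 1 (Context-Sensitive)


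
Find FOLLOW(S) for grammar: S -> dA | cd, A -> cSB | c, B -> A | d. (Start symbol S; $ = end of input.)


$ ∈ FOLLOW(S). For each A -> αBβ: add FIRST(β)\{ε} to FOLLOW(B); if β nullable, add FOLLOW(A).
FOLLOW(S) = {$, c, d}


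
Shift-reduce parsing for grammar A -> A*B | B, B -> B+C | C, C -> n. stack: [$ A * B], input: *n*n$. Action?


handle 'A*B' on top; lookahead ∈ FOLLOW(A) = {*, $}
Action: reduce (A -> A*B)


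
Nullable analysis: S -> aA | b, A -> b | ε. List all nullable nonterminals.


A nonterminal is nullable iff some alternative derives ε (directly, or every symbol in it is nullable)
Nullable: {A}


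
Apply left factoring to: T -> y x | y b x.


Common prefix: 'y'
Factored: T -> y T', T' -> x | b x


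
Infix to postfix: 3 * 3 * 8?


Left to right (same or higher precedence on left)
Postfix: 3 3 * 8 *


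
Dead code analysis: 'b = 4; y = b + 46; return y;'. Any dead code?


b is read by y's definition; y is returned
No dead code


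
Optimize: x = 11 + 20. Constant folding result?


11 + 20 = 31 at compile time
Optimized: x = 31


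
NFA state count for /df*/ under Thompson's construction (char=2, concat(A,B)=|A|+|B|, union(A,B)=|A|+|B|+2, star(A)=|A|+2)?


Syntax tree has 2 char leaf(s), 0 union(s), 1 star(s)
chars contribute 2×2 = 4; each union adds +2; each star adds +2
Total: 4 + 0 + 2 = 6 states


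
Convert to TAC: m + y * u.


Break into single-operator statements:
t1 = y * u
t2 = m + t1


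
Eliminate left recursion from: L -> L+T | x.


Left-recursive alternatives: L+T; non-recursive: x
Introduce L': L -> xL', L' -> +TL' | ε


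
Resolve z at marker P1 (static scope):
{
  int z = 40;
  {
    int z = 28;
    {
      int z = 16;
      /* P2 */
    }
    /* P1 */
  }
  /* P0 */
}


z declared in the same block as P1
z = 28


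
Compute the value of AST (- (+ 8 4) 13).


Evaluate inner: (+ 8 4) = 12
Evaluate root: (- 12 13) = -1
Result: -1


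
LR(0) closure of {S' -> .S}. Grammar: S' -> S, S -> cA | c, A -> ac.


Start: S' -> .S
For each item with dot before a nonterminal B, add B -> .γ for every B-production
Closure: [S' -> .S, S -> .cA, S -> .c]


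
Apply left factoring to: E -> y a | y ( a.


Common prefix: 'y'
Factored: E -> y E', E' -> a | ( a


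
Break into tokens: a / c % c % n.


Scan left to right, longest-match per lexeme
Tokens: ID(a), OP(/), ID(c), OP(%), ID(c), OP(%), ID(n)


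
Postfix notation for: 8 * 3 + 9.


Left to right (same or higher precedence on left)
Postfix: 8 3 * 9 +


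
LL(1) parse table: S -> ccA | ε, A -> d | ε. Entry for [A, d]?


For [A, d]: 'd' ∈ FIRST(d)
Entry: A -> d


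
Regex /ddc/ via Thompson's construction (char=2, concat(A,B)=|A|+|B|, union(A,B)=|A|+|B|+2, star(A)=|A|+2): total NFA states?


Syntax tree has 3 char leaf(s), 0 union(s), 0 star(s)
chars contribute 3×2 = 6; each union adds +2; each star adds +2
Total: 6 + 0 + 0 = 6 states


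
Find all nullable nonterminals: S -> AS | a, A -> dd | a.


A nonterminal is nullable iff some alternative derives ε (directly, or every symbol in it is nullable)
Nullable: {}


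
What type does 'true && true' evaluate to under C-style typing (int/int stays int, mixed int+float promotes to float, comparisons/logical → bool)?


Operand types: bool && bool
Rule: logical operators take bool operands and yield bool
Result type: bool


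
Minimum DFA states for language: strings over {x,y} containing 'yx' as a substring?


KMP-style automaton: 2 progress states + 1 absorbing accept = 3
Minimal DFA: 3 states


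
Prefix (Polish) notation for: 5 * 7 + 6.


left-to-right (same/higher precedence on left): tree is (+ (* 5 7) 6)
Prefix: + * 5 7 6


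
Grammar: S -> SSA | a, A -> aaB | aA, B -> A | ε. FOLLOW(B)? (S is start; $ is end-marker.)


$ ∈ FOLLOW(S). For each A -> αBβ: add FIRST(β)\{ε} to FOLLOW(B); if β nullable, add FOLLOW(A).
FOLLOW(B) = {$, a}


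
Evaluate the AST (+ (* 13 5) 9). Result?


Evaluate inner: (* 13 5) = 65
Evaluate root: (+ 65 9) = 74
Result: 74


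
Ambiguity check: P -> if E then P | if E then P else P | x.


dangling else: 'if E then if E then x else x' parses two ways
Ambiguous


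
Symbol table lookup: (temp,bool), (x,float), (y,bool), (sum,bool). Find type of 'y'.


Lookup 'y' → type bool


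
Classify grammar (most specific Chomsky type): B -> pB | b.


Right-linear: every RHS is a terminal or a terminal followed by one nonterminal
Classification: Type 3 (Regular)


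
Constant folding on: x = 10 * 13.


10 * 13 = 130 at compile time
Optimized: x = 130


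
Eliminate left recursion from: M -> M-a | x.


Left-recursive alternatives: M-a; non-recursive: x
Introduce M': M -> xM', M' -> -aM' | ε


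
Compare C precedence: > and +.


'+' is additive (level 9); '>' is relational (level 7)
Higher level binds tighter
'+' has higher precedence than '>'


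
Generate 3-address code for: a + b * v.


Break into single-operator statements:
t1 = b * v
t2 = a + t1


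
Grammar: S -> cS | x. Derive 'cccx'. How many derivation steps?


Derivation: S => cS => ccS => cccS => cccx
Steps: 4


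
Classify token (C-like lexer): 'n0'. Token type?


Pattern: letter/underscore followed by alphanumerics, not a keyword
Type: IDENTIFIER


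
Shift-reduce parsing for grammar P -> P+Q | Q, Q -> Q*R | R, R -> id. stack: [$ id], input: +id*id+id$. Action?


'id' on top is the handle for R -> id
Action: reduce (R -> id)


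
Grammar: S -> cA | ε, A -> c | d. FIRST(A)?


Per alternative of A: FIRST(c) = {c}; FIRST(d) = {d}
FIRST(A) = {c, d}


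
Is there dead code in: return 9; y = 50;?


statement follows a return and is unreachable
Dead: 'y = 50'


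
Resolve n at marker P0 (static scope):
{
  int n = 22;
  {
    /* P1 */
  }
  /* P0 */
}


n declared in the same block as P0
n = 22


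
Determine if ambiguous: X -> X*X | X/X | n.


'n*n/n' has two parse trees (no precedence encoded between * and /)
Ambiguous


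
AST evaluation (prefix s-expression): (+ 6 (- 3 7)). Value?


Evaluate inner: (- 3 7) = -4
Evaluate root: (+ 6 -4) = 2
Result: 2


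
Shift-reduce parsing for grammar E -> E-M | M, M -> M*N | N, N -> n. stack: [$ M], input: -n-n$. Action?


lookahead ∉ {*} so M won't extend; reduce E -> M
Action: reduce (E -> M)


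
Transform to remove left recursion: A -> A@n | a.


Left-recursive alternatives: A@n; non-recursive: a
Introduce A': A -> aA', A' -> @nA' | ε


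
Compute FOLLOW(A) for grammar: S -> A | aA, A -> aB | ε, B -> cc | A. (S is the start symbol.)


$ ∈ FOLLOW(S). For each A -> αBβ: add FIRST(β)\{ε} to FOLLOW(B); if β nullable, add FOLLOW(A).
FOLLOW(A) = {$}


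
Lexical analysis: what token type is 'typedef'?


Pattern: reserved word
Type: KEYWORD


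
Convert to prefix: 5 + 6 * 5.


'*' binds tighter: tree is (+ 5 (* 6 5))
Prefix: + 5 * 6 5


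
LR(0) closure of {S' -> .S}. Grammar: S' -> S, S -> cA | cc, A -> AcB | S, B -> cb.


Start: S' -> .S
For each item with dot before a nonterminal B, add B -> .γ for every B-production
Closure: [S' -> .S, S -> .cA, S -> .cc]


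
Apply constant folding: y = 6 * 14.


6 * 14 = 84 at compile time
Optimized: y = 84


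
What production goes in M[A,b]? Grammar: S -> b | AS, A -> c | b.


For [A, b]: 'b' ∈ FIRST(b)
Entry: A -> b


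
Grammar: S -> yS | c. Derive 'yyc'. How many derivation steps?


Derivation: S => yS => yyS => yyc
Steps: 3


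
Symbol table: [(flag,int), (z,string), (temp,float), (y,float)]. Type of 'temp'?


Lookup 'temp' → type float


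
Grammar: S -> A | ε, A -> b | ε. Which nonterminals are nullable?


A nonterminal is nullable iff some alternative derives ε (directly, or every symbol in it is nullable)
Nullable: {A, S}


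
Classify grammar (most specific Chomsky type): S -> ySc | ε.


Single nonterminal LHS, but y^n c^n is not regular
Classification: Type 2 (Context-Free)


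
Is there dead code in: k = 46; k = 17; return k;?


first assignment to k is overwritten before any read
Dead: 'k = 46'


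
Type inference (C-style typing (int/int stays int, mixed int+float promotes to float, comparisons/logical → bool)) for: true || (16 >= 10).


Operand types: bool || bool
Rule: logical operators take bool operands and yield bool
Result type: bool


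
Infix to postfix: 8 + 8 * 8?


* has higher precedence, evaluate 8*8 first
Postfix: 8 8 8 * +


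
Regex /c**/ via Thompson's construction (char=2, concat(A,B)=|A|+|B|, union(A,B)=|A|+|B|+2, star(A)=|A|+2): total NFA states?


Syntax tree has 1 char leaf(s), 0 union(s), 2 star(s)
chars contribute 1×2 = 2; each union adds +2; each star adds +2
Total: 2 + 0 + 4 = 6 states


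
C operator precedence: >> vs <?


'>>' is shift (level 8); '<' is relational (level 7)
Higher level binds tighter
'>>' has higher precedence than '<'


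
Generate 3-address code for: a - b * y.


Break into single-operator statements:
t1 = b * y
t2 = a - t1


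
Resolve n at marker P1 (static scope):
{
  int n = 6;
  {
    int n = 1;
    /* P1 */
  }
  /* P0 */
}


n declared in the same block as P1
n = 1


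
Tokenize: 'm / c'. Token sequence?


Scan left to right, longest-match per lexeme
Tokens: ID(m), OP(/), ID(c)


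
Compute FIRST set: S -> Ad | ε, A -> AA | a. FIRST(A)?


Per alternative of A: FIRST(AA) = {a}; FIRST(a) = {a}
FIRST(A) = {a}


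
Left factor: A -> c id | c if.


Common prefix: 'c'
Factored: A -> c A', A' -> id | if


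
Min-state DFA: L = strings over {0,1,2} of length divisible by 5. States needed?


Track length mod 5: states 0..4, accept at 0
Minimal DFA: 5 states


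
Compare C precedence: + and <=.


'+' is additive (level 9); '<=' is relational (level 7)
Higher level binds tighter
'+' has higher precedence than '<='
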